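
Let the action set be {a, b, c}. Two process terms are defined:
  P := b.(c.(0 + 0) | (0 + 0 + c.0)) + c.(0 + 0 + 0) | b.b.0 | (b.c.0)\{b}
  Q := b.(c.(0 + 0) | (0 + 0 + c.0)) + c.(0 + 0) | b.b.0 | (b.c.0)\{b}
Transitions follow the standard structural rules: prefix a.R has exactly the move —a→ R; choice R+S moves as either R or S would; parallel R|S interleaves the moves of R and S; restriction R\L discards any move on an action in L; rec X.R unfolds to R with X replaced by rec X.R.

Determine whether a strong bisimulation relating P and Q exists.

P's transition system — 10 states:
  s0 = b.(c.(0 + 0) | (0 + 0 + c.0)) + c.(0 + 0 + 0) | b.b.0 | (b.c.0)\{b} has moves —b→ s1, —b→ s2, —c→ s3
  s1 = c.(0 + 0 + 0) | b.0 | (b.c.0)\{b} has moves —b→ s4, —c→ s5
  s2 = c.(0 + 0) | (0 + 0 + c.0) has moves —c→ s6, —c→ s7
  s3 = (0 + 0 + 0) | b.b.0 | (b.c.0)\{b} has moves —b→ s5
  s4 = c.(0 + 0 + 0) | 0 | (b.c.0)\{b} has moves —c→ s8
  s5 = (0 + 0 + 0) | b.0 | (b.c.0)\{b} has moves —b→ s8
  s6 = (0 + 0) | (0 + 0 + c.0) has moves —c→ s9
  s7 = c.(0 + 0) | 0 has moves —c→ s9
  s8 = (0 + 0 + 0) | 0 | (b.c.0)\{b} has moves deadlocked
  s9 = (0 + 0) | 0 has moves deadlocked
Q's transition system — 10 states:
  t0 = b.(c.(0 + 0) | (0 + 0 + c.0)) + c.(0 + 0) | b.b.0 | (b.c.0)\{b} has moves —b→ t1, —b→ t2, —c→ t3
  t1 = c.(0 + 0) | (0 + 0 + c.0) has moves —c→ t4, —c→ t5
  t2 = c.(0 + 0) | b.0 | (b.c.0)\{b} has moves —b→ t6, —c→ t7
  t3 = (0 + 0) | b.b.0 | (b.c.0)\{b} has moves —b→ t7
  t4 = (0 + 0) | (0 + 0 + c.0) has moves —c→ t8
  t5 = c.(0 + 0) | 0 has moves —c→ t8
  t6 = c.(0 + 0) | 0 | (b.c.0)\{b} has moves —c→ t9
  t7 = (0 + 0) | b.0 | (b.c.0)\{b} has moves —b→ t9
  t8 = (0 + 0) | 0 has moves deadlocked
  t9 = (0 + 0) | 0 | (b.c.0)\{b} has moves deadlocked
Bisimilarity quotient blocks:
  B0 = {s0, t0}
  B1 = {s1, t2}
  B2 = {s5, t7}
  B3 = {s8, s9, t8, t9}
  B4 = {s4, s6, s7, t4, t5, t6}
  B5 = {s2, t1}
  B6 = {s3, t3}
s0 ∈ B0, t0 ∈ B0 → same block

P ~ Q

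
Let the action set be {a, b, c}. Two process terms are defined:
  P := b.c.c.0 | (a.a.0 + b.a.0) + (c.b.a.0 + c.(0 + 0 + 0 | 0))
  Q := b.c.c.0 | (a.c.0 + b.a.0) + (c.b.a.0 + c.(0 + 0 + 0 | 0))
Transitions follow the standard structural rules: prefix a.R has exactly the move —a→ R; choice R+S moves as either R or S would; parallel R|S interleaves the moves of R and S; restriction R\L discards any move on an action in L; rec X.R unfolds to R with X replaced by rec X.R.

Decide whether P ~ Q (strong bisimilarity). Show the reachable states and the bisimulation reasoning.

Reachable graph of P (16 states):
  p0 = b.c.c.0 | (a.a.0 + b.a.0) + (c.b.a.0 + c.(0 + 0 + 0 | 0)) | =a=> p1, =b=> p1, =b=> p2, =c=> p3, =c=> p4
  p1 = b.c.c.0 | a.0 | =a=> p5, =b=> p6
  p2 = c.c.0 | (a.a.0 + b.a.0) | =a=> p6, =b=> p6, =c=> p7
  p3 = 0 + 0 + 0 | 0 | deadlocked
  p4 = b.a.0 | =b=> p8
  p5 = b.c.c.0 | 0 | =b=> p9
  p6 = c.c.0 | a.0 | =a=> p9, =c=> p10
  p7 = c.0 | (a.a.0 + b.a.0) | =a=> p10, =b=> p10, =c=> p11
  p8 = a.0 | =a=> p12
  p9 = c.c.0 | 0 | =c=> p13
  p10 = c.0 | a.0 | =a=> p13, =c=> p14
  p11 = 0 | (a.a.0 + b.a.0) | =a=> p14, =b=> p14
  p12 = 0 | deadlocked
  p13 = c.0 | 0 | =c=> p15
  p14 = 0 | a.0 | =a=> p15
  p15 = 0 | 0 | deadlocked
Reachable graph of Q (20 states):
  q0 = b.c.c.0 | (a.c.0 + b.a.0) + (c.b.a.0 + c.(0 + 0 + 0 | 0)) | =a=> q1, =b=> q2, =b=> q3, =c=> q4, =c=> q5
  q1 = b.c.c.0 | c.0 | =b=> q6, =c=> q7
  q2 = b.c.c.0 | a.0 | =a=> q7, =b=> q8
  q3 = c.c.0 | (a.c.0 + b.a.0) | =a=> q6, =b=> q8, =c=> q9
  q4 = 0 + 0 + 0 | 0 | deadlocked
  q5 = b.a.0 | =b=> q10
  q6 = c.c.0 | c.0 | =c=> q11, =c=> q12
  q7 = b.c.c.0 | 0 | =b=> q12
  q8 = c.c.0 | a.0 | =a=> q12, =c=> q13
  q9 = c.0 | (a.c.0 + b.a.0) | =a=> q11, =b=> q13, =c=> q14
  q10 = a.0 | =a=> q15
  q11 = c.0 | c.0 | =c=> q16, =c=> q17
  q12 = c.c.0 | 0 | =c=> q17
  q13 = c.0 | a.0 | =a=> q17, =c=> q18
  q14 = 0 | (a.c.0 + b.a.0) | =a=> q16, =b=> q18
  q15 = 0 | deadlocked
  q16 = 0 | c.0 | =c=> q19
  q17 = c.0 | 0 | =c=> q19
  q18 = 0 | a.0 | =a=> q19
  q19 = 0 | 0 | deadlocked
Partition-refinement fixed point:
  B0 = {p0}
  B1 = {p12, p15, p3, q15, q19, q4}
  B2 = {p1, q2}
  B3 = {p5, q7}
  B4 = {p9, q11, q12}
  B5 = {p13, q16, q17}
  B6 = {p6, q8}
  B7 = {p10, q13}
  B8 = {p14, p8, q10, q18}
  B9 = {p4, q5}
  B10 = {p2}
  B11 = {p7}
  B12 = {p11}
  B13 = {q0}
  B14 = {q1}
  B15 = {q6}
  B16 = {q3}
  B17 = {q9}
  B18 = {q14}
p0 ∈ B0, q0 ∈ B13 → different blocks

NO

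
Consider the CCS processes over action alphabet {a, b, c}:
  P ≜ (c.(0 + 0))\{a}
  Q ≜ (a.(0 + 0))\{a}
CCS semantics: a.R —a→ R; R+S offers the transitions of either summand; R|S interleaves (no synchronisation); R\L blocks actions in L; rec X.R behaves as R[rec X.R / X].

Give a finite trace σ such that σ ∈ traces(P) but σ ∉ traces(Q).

Reachable graph of P (2 states):
  u0 = (c.(0 + 0))\{a} has moves ··c··> u1
  u1 = (0 + 0)\{a} has moves ·
Reachable graph of Q (1 states):
  v0 = (a.(0 + 0))\{a} has moves ·
Run σ = ⟨c⟩ on P: start {u0}
  [1] c ⇒ {u1}
  — P admits the full trace.
Run σ = ⟨c⟩ on Q: start {v0}
  [1] c ⇒ ∅  — Q cannot continue

c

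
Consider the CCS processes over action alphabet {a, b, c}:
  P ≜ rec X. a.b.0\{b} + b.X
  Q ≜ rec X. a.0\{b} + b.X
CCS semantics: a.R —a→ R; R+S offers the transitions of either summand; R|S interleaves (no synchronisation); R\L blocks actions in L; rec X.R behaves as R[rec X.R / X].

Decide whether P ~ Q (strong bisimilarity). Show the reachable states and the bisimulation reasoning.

P ≁ Q

LTS(P): 3 reachable states
  m0 = rec X. a.b.0\{b} + b.X ⊢ --a--▸ m1, --b--▸ m0
  m1 = b.0\{b} ⊢ --b--▸ m2
  m2 = 0\{b} ⊢ deadlocked
LTS(Q): 2 reachable states
  n0 = rec X. a.0\{b} + b.X ⊢ --a--▸ n1, --b--▸ n0
  n1 = 0\{b} ⊢ deadlocked
Bisimilarity quotient blocks:
  B0 = {m0}
  B1 = {m1}
  B2 = {m2, n1}
  B3 = {n0}
m0 ∈ B0, n0 ∈ B3 → different blocks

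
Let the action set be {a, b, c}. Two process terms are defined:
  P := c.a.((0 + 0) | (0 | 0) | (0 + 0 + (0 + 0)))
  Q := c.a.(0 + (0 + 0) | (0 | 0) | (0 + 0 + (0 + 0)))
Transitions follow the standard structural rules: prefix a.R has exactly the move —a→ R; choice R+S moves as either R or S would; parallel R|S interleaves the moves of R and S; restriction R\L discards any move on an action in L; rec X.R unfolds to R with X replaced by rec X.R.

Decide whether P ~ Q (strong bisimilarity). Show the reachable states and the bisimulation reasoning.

YES

P's transition system — 3 states:
  m0 = c.a.((0 + 0) | (0 | 0) | (0 + 0 + (0 + 0))) ⊢ ··c··> m1
  m1 = a.((0 + 0) | (0 | 0) | (0 + 0 + (0 + 0))) ⊢ ··a··> m2
  m2 = (0 + 0) | (0 | 0) | (0 + 0 + (0 + 0)) ⊢ ·
Q's transition system — 3 states:
  n0 = c.a.(0 + (0 + 0) | (0 | 0) | (0 + 0 + (0 + 0))) ⊢ ··c··> n1
  n1 = a.(0 + (0 + 0) | (0 | 0) | (0 + 0 + (0 + 0))) ⊢ ··a··> n2
  n2 = 0 + (0 + 0) | (0 | 0) | (0 + 0 + (0 + 0)) ⊢ ·
Coarsest stable partition (strong bisimilarity classes):
  B0 = {m0, n0}
  B1 = {m1, n1}
  B2 = {m2, n2}
m0 ∈ B0, n0 ∈ B0 → same block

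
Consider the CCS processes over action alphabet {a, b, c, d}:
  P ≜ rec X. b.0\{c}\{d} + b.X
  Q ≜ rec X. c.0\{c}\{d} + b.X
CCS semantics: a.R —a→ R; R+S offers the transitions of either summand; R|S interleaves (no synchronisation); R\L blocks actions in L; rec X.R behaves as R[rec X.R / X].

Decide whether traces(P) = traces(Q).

LTS(P): 2 reachable states
  u0 = rec X. b.0\{c}\{d} + b.X has moves =b=> u0, =b=> u1
  u1 = 0\{c}\{d} has moves ∅
LTS(Q): 2 reachable states
  v0 = rec X. c.0\{c}\{d} + b.X has moves =b=> v0, =c=> v1
  v1 = 0\{c}\{d} has moves ∅
Trace ⟨c⟩ through Q, begin at {v0}:
  [1] c ⇒ {v1}
  ✓ Q
Trace ⟨c⟩ through P, begin at {u0}:
  [1] c ⇒ ∅  — P cannot continue

NO — witness ⟨c⟩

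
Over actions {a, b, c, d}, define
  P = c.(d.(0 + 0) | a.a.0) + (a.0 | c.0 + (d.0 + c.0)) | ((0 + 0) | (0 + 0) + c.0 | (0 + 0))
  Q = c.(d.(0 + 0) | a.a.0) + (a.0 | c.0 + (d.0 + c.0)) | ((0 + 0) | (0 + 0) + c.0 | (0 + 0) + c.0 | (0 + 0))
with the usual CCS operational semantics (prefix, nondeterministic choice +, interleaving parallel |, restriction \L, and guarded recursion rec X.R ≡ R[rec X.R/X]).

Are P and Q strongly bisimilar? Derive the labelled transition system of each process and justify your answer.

Reachable graph of P (16 states):
  m0 = c.(d.(0 + 0) | a.a.0) + (a.0 | c.0 + (d.0 + c.0)) | ((0 + 0) | (0 + 0) + c.0 | (0 + 0)) has moves =a=> m1, =c=> m2, =c=> m3, =c=> m4, =c=> m5, =d=> m3
  m1 = 0 | c.0 | ((0 + 0) | (0 + 0) + c.0 | (0 + 0)) has moves =c=> m6, =c=> m7
  m2 = (a.0 | c.0 + (d.0 + c.0)) | (0 | (0 + 0)) has moves =a=> m7, =c=> m8, =c=> m9, =d=> m8
  m3 = 0 | ((0 + 0) | (0 + 0) + c.0 | (0 + 0)) has moves =c=> m8
  m4 = a.0 | 0 | ((0 + 0) | (0 + 0) + c.0 | (0 + 0)) has moves =a=> m6, =c=> m9
  m5 = d.(0 + 0) | a.a.0 has moves =a=> m10, =d=> m11
  m6 = 0 | 0 | ((0 + 0) | (0 + 0) + c.0 | (0 + 0)) has moves =c=> m12
  m7 = 0 | c.0 | (0 | (0 + 0)) has moves =c=> m12
  m8 = 0 | (0 | (0 + 0)) has moves stopped
  m9 = a.0 | 0 | (0 | (0 + 0)) has moves =a=> m12
  m10 = d.(0 + 0) | a.0 has moves =a=> m13, =d=> m14
  m11 = (0 + 0) | a.a.0 has moves =a=> m14
  m12 = 0 | 0 | (0 | (0 + 0)) has moves stopped
  m13 = d.(0 + 0) | 0 has moves =d=> m15
  m14 = (0 + 0) | a.0 has moves =a=> m15
  m15 = (0 + 0) | 0 has moves stopped
Reachable graph of Q (16 states):
  n0 = c.(d.(0 + 0) | a.a.0) + (a.0 | c.0 + (d.0 + c.0)) | ((0 + 0) | (0 + 0) + c.0 | (0 + 0) + c.0 | (0 + 0)) has moves =a=> n1, =c=> n2, =c=> n3, =c=> n4, =c=> n5, =d=> n3
  n1 = 0 | c.0 | ((0 + 0) | (0 + 0) + c.0 | (0 + 0) + c.0 | (0 + 0)) has moves =c=> n6, =c=> n7
  n2 = (a.0 | c.0 + (d.0 + c.0)) | (0 | (0 + 0)) has moves =a=> n7, =c=> n8, =c=> n9, =d=> n8
  n3 = 0 | ((0 + 0) | (0 + 0) + c.0 | (0 + 0) + c.0 | (0 + 0)) has moves =c=> n8
  n4 = a.0 | 0 | ((0 + 0) | (0 + 0) + c.0 | (0 + 0) + c.0 | (0 + 0)) has moves =a=> n6, =c=> n9
  n5 = d.(0 + 0) | a.a.0 has moves =a=> n10, =d=> n11
  n6 = 0 | 0 | ((0 + 0) | (0 + 0) + c.0 | (0 + 0) + c.0 | (0 + 0)) has moves =c=> n12
  n7 = 0 | c.0 | (0 | (0 + 0)) has moves =c=> n12
  n8 = 0 | (0 | (0 + 0)) has moves stopped
  n9 = a.0 | 0 | (0 | (0 + 0)) has moves =a=> n12
  n10 = d.(0 + 0) | a.0 has moves =a=> n13, =d=> n14
  n11 = (0 + 0) | a.a.0 has moves =a=> n14
  n12 = 0 | 0 | (0 | (0 + 0)) has moves stopped
  n13 = d.(0 + 0) | 0 has moves =d=> n15
  n14 = (0 + 0) | a.0 has moves =a=> n15
  n15 = (0 + 0) | 0 has moves stopped
Partition-refinement fixed point:
  B0 = {m0, n0}
  B1 = {m3, m6, m7, n3, n6, n7}
  B2 = {m12, m15, m8, n12, n15, n8}
  B3 = {m2, n2}
  B4 = {m14, m9, n14, n9}
  B5 = {m5, n5}
  B6 = {m10, n10}
  B7 = {m13, n13}
  B8 = {m11, n11}
  B9 = {m1, n1}
  B10 = {m4, n4}
m0 ∈ B0, n0 ∈ B0 → same block

YES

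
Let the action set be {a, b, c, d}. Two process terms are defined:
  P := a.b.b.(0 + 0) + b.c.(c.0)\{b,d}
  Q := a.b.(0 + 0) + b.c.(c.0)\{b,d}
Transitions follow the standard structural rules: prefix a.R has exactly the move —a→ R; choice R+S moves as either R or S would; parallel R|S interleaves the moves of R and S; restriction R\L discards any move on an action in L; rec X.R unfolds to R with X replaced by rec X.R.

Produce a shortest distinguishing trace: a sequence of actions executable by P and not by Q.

LTS(P): 7 reachable states
  s0 = a.b.b.(0 + 0) + b.c.(c.0)\{b,d} has moves —a→ s1, —b→ s2
  s1 = b.b.(0 + 0) has moves —b→ s3
  s2 = c.(c.0)\{b,d} has moves —c→ s4
  s3 = b.(0 + 0) has moves —b→ s5
  s4 = (c.0)\{b,d} has moves —c→ s6
  s5 = 0 + 0 has moves stopped
  s6 = 0\{b,d} has moves stopped
LTS(Q): 6 reachable states
  t0 = a.b.(0 + 0) + b.c.(c.0)\{b,d} has moves —a→ t1, —b→ t2
  t1 = b.(0 + 0) has moves —b→ t3
  t2 = c.(c.0)\{b,d} has moves —c→ t4
  t3 = 0 + 0 has moves stopped
  t4 = (c.0)\{b,d} has moves —c→ t5
  t5 = 0\{b,d} has moves stopped
Run σ = ⟨abb⟩ on P: start {s0}
  after a @ step 1: {s1}
  after b @ step 2: {s3}
  after b @ step 3: {s5}
  P completes σ.
Run σ = ⟨abb⟩ on Q: start {t0}
  after a @ step 1: {t1}
  after b @ step 2: {t3}
  after b @ step 3: no successor for Q

abb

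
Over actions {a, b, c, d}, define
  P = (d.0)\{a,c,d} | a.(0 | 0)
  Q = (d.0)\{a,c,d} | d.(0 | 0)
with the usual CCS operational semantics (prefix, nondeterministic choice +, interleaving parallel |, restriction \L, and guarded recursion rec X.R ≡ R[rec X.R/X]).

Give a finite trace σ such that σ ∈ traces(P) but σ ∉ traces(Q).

a

LTS(P): 2 reachable states
  p0 = (d.0)\{a,c,d} | a.(0 | 0) | -a-> p1
  p1 = (d.0)\{a,c,d} | (0 | 0) | ∅
LTS(Q): 2 reachable states
  q0 = (d.0)\{a,c,d} | d.(0 | 0) | -d-> q1
  q1 = (d.0)\{a,c,d} | (0 | 0) | ∅
Trace ⟨a⟩ through P, begin at {p0}:
  step 1 (a): {p1}
  ✓ P
Trace ⟨a⟩ through Q, begin at {q0}:
  step 1 (a): no successor for Q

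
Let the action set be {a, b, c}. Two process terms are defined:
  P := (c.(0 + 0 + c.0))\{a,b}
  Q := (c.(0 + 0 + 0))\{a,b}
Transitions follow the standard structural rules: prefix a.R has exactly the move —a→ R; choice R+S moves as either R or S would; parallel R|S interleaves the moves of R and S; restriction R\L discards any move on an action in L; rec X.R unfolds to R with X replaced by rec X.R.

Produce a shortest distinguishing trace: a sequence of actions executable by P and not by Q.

LTS(P): 3 reachable states
  s0 = (c.(0 + 0 + c.0))\{a,b} ⊢ —c→ s1
  s1 = (0 + 0 + c.0)\{a,b} ⊢ —c→ s2
  s2 = 0\{a,b} ⊢ stopped
LTS(Q): 2 reachable states
  t0 = (c.(0 + 0 + 0))\{a,b} ⊢ —c→ t1
  t1 = (0 + 0 + 0)\{a,b} ⊢ stopped
Trace ⟨cc⟩ through P, begin at {s0}:
  step 1 (c): {s1}
  step 2 (c): {s2}
  — P admits the full trace.
Trace ⟨cc⟩ through Q, begin at {t0}:
  step 1 (c): {t1}
  step 2 (c): ∅  — Q cannot continue

cc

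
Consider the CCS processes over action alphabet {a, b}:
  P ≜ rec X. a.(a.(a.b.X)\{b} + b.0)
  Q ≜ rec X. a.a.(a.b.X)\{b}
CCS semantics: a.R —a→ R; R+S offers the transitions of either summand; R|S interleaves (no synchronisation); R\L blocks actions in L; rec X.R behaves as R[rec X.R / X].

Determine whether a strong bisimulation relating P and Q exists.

P ≁ Q

P's transition system — 5 states:
  p0 = rec X. a.(a.(a.b.X)\{b} + b.0) has moves ··a··> p1
  p1 = a.(a.b.(rec X. a.(a.(a.b.X)\{b} + b.0)))\{b} + b.0 has moves ··a··> p2, ··b··> p3
  p2 = (a.b.(rec X. a.(a.(a.b.X)\{b} + b.0)))\{b} has moves ··a··> p4
  p3 = 0 has moves ·
  p4 = (b.(rec X. a.(a.(a.b.X)\{b} + b.0)))\{b} has moves ·
Q's transition system — 4 states:
  q0 = rec X. a.a.(a.b.X)\{b} has moves ··a··> q1
  q1 = a.(a.b.(rec X. a.a.(a.b.X)\{b}))\{b} has moves ··a··> q2
  q2 = (a.b.(rec X. a.a.(a.b.X)\{b}))\{b} has moves ··a··> q3
  q3 = (b.(rec X. a.a.(a.b.X)\{b}))\{b} has moves ·
Coarsest stable partition (strong bisimilarity classes):
  B0 = {p0}
  B1 = {p1}
  B2 = {p2, q2}
  B3 = {p3, p4, q3}
  B4 = {q0}
  B5 = {q1}
p0 ∈ B0, q0 ∈ B4 → different blocks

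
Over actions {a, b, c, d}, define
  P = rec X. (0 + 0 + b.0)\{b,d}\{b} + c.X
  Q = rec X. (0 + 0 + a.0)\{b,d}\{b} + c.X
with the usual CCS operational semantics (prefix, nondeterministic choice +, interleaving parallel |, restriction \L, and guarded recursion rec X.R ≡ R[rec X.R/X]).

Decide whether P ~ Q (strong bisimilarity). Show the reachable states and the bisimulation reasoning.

not bisimilar

Reachable graph of P (1 states):
  m0 = rec X. (0 + 0 + b.0)\{b,d}\{b} + c.X has moves -c-> m0
Reachable graph of Q (2 states):
  n0 = rec X. (0 + 0 + a.0)\{b,d}\{b} + c.X has moves -a-> n1, -c-> n0
  n1 = 0\{b,d}\{b} has moves deadlocked
Coarsest stable partition (strong bisimilarity classes):
  B0 = {m0}
  B1 = {n0}
  B2 = {n1}
m0 ∈ B0, n0 ∈ B1 → different blocks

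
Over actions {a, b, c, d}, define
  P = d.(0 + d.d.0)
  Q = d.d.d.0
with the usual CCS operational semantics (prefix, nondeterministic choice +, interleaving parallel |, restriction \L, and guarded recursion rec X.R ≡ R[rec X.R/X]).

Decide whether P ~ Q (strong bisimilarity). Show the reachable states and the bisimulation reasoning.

P's transition system — 4 states:
  p0 = d.(0 + d.d.0) | —d→ p1
  p1 = 0 + d.d.0 | —d→ p2
  p2 = d.0 | —d→ p3
  p3 = 0 | ·
Q's transition system — 4 states:
  q0 = d.d.d.0 | —d→ q1
  q1 = d.d.0 | —d→ q2
  q2 = d.0 | —d→ q3
  q3 = 0 | ·
Partition-refinement fixed point:
  B0 = {p0, q0}
  B1 = {p1, q1}
  B2 = {p2, q2}
  B3 = {p3, q3}
p0 ∈ B0, q0 ∈ B0 → same block

P ~ Q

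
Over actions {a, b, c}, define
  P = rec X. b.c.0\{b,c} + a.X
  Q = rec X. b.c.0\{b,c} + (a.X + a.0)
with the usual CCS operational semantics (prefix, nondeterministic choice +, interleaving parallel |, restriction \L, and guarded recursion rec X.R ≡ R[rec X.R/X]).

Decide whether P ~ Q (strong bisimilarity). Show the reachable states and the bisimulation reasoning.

P's transition system — 3 states:
  m0 = rec X. b.c.0\{b,c} + a.X :: -a-> m0, -b-> m1
  m1 = c.0\{b,c} :: -c-> m2
  m2 = 0\{b,c} :: ·
Q's transition system — 4 states:
  n0 = rec X. b.c.0\{b,c} + (a.X + a.0) :: -a-> n0, -a-> n1, -b-> n2
  n1 = 0 :: ·
  n2 = c.0\{b,c} :: -c-> n3
  n3 = 0\{b,c} :: ·
Coarsest stable partition (strong bisimilarity classes):
  B0 = {m0}
  B1 = {m1, n2}
  B2 = {m2, n1, n3}
  B3 = {n0}
m0 ∈ B0, n0 ∈ B3 → different blocks

NO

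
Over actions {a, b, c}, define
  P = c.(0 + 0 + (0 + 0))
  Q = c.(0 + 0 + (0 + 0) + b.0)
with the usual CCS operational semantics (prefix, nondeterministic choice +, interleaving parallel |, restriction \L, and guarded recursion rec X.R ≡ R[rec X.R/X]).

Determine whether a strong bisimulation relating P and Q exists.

LTS(P): 2 reachable states
  s0 = c.(0 + 0 + (0 + 0)) ⊢ —c→ s1
  s1 = 0 + 0 + (0 + 0) ⊢ deadlocked
LTS(Q): 3 reachable states
  t0 = c.(0 + 0 + (0 + 0) + b.0) ⊢ —c→ t1
  t1 = 0 + 0 + (0 + 0) + b.0 ⊢ —b→ t2
  t2 = 0 ⊢ deadlocked
Coarsest stable partition (strong bisimilarity classes):
  B0 = {s0}
  B1 = {s1, t2}
  B2 = {t0}
  B3 = {t1}
s0 ∈ B0, t0 ∈ B2 → different blocks

not bisimilar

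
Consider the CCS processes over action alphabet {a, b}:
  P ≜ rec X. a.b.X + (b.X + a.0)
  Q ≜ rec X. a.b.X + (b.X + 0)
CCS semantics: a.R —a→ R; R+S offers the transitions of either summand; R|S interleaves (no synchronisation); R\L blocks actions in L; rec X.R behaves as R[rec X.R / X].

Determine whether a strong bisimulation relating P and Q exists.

P's transition system — 3 states:
  m0 = rec X. a.b.X + (b.X + a.0) ⊢ --a--▸ m1, --a--▸ m2, --b--▸ m0
  m1 = 0 ⊢ ∅
  m2 = b.(rec X. a.b.X + (b.X + a.0)) ⊢ --b--▸ m0
Q's transition system — 2 states:
  n0 = rec X. a.b.X + (b.X + 0) ⊢ --a--▸ n1, --b--▸ n0
  n1 = b.(rec X. a.b.X + (b.X + 0)) ⊢ --b--▸ n0
Coarsest stable partition (strong bisimilarity classes):
  B0 = {m0}
  B1 = {m2}
  B2 = {m1}
  B3 = {n0}
  B4 = {n1}
m0 ∈ B0, n0 ∈ B3 → different blocks

P ≁ Q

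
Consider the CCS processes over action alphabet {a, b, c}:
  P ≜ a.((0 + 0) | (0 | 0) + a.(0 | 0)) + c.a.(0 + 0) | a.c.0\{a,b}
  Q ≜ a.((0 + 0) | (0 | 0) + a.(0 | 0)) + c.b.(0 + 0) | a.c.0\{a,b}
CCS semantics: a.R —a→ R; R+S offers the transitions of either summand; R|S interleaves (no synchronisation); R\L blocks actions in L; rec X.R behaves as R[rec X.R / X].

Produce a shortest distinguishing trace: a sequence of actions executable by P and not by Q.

Reachable graph of P (11 states):
  p0 = a.((0 + 0) | (0 | 0) + a.(0 | 0)) + c.a.(0 + 0) | a.c.0\{a,b} ⊢ —a→ p1, —a→ p2, —c→ p3
  p1 = (0 + 0) | (0 | 0) + a.(0 | 0) ⊢ —a→ p4
  p2 = c.a.(0 + 0) | c.0\{a,b} ⊢ —c→ p5, —c→ p6
  p3 = a.(0 + 0) | a.c.0\{a,b} ⊢ —a→ p5, —a→ p7
  p4 = 0 | 0 ⊢ ∅
  p5 = a.(0 + 0) | c.0\{a,b} ⊢ —a→ p8, —c→ p9
  p6 = c.a.(0 + 0) | 0\{a,b} ⊢ —c→ p9
  p7 = (0 + 0) | a.c.0\{a,b} ⊢ —a→ p8
  p8 = (0 + 0) | c.0\{a,b} ⊢ —c→ p10
  p9 = a.(0 + 0) | 0\{a,b} ⊢ —a→ p10
  p10 = (0 + 0) | 0\{a,b} ⊢ ∅
Reachable graph of Q (11 states):
  q0 = a.((0 + 0) | (0 | 0) + a.(0 | 0)) + c.b.(0 + 0) | a.c.0\{a,b} ⊢ —a→ q1, —a→ q2, —c→ q3
  q1 = (0 + 0) | (0 | 0) + a.(0 | 0) ⊢ —a→ q4
  q2 = c.b.(0 + 0) | c.0\{a,b} ⊢ —c→ q5, —c→ q6
  q3 = b.(0 + 0) | a.c.0\{a,b} ⊢ —a→ q5, —b→ q7
  q4 = 0 | 0 ⊢ ∅
  q5 = b.(0 + 0) | c.0\{a,b} ⊢ —b→ q8, —c→ q9
  q6 = c.b.(0 + 0) | 0\{a,b} ⊢ —c→ q9
  q7 = (0 + 0) | a.c.0\{a,b} ⊢ —a→ q8
  q8 = (0 + 0) | c.0\{a,b} ⊢ —c→ q10
  q9 = b.(0 + 0) | 0\{a,b} ⊢ —b→ q10
  q10 = (0 + 0) | 0\{a,b} ⊢ ∅
Executing aca from P (initial set {p0}):
  after a @ step 1: {p1, p2}
  after c @ step 2: {p5, p6}
  after a @ step 3: {p8}
  ✓ P
Executing aca from Q (initial set {q0}):
  after a @ step 1: {q1, q2}
  after c @ step 2: {q5, q6}
  after a @ step 3: ∅  — Q cannot continue

aca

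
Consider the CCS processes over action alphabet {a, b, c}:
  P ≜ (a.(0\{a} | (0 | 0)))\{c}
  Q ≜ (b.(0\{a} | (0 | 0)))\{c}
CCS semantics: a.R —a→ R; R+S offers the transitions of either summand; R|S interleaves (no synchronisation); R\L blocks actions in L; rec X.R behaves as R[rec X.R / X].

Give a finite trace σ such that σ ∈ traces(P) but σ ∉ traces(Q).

P's transition system — 2 states:
  u0 = (a.(0\{a} | (0 | 0)))\{c} :: =a=> u1
  u1 = (0\{a} | (0 | 0))\{c} :: ∅
Q's transition system — 2 states:
  v0 = (b.(0\{a} | (0 | 0)))\{c} :: =b=> v1
  v1 = (0\{a} | (0 | 0))\{c} :: ∅
Trace ⟨a⟩ through P, begin at {u0}:
  step 1 (a): {u1}
  P completes σ.
Trace ⟨a⟩ through Q, begin at {v0}:
  step 1 (a): ∅ (Q stuck)

a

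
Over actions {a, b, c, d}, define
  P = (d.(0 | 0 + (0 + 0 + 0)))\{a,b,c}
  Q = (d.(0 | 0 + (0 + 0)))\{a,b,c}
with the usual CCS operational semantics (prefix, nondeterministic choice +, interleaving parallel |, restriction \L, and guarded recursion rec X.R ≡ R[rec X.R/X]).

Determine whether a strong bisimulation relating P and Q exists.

LTS(P): 2 reachable states
  m0 = (d.(0 | 0 + (0 + 0 + 0)))\{a,b,c} :: ··d··> m1
  m1 = (0 | 0 + (0 + 0 + 0))\{a,b,c} :: deadlocked
LTS(Q): 2 reachable states
  n0 = (d.(0 | 0 + (0 + 0)))\{a,b,c} :: ··d··> n1
  n1 = (0 | 0 + (0 + 0))\{a,b,c} :: deadlocked
Partition-refinement fixed point:
  B0 = {m0, n0}
  B1 = {m1, n1}
m0 ∈ B0, n0 ∈ B0 → same block

bisimilar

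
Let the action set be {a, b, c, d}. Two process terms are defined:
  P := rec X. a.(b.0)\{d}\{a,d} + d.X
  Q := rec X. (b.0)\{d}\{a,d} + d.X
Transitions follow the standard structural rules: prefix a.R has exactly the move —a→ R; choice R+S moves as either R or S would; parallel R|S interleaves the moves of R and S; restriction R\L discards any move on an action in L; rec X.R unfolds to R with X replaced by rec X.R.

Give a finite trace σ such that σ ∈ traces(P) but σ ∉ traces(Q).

a

Reachable graph of P (3 states):
  s0 = rec X. a.(b.0)\{d}\{a,d} + d.X → --a--▸ s1, --d--▸ s0
  s1 = (b.0)\{d}\{a,d} → --b--▸ s2
  s2 = 0\{d}\{a,d} → stopped
Reachable graph of Q (2 states):
  t0 = rec X. (b.0)\{d}\{a,d} + d.X → --b--▸ t1, --d--▸ t0
  t1 = 0\{d}\{a,d} → stopped
Run σ = ⟨a⟩ on P: start {s0}
  [1] a ⇒ {s1}
  ✓ P
Run σ = ⟨a⟩ on Q: start {t0}
  [1] a ⇒ no successor for Q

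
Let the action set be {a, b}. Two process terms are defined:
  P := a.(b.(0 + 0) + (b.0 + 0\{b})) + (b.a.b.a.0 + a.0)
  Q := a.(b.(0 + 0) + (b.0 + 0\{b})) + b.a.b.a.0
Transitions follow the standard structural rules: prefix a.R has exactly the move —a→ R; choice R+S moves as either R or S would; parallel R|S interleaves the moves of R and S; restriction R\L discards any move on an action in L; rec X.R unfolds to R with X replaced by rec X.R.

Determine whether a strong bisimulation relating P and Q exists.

not bisimilar

P's transition system — 7 states:
  u0 = a.(b.(0 + 0) + (b.0 + 0\{b})) + (b.a.b.a.0 + a.0) has moves =a=> u1, =a=> u2, =b=> u3
  u1 = 0 has moves ·
  u2 = b.(0 + 0) + (b.0 + 0\{b}) has moves =b=> u1, =b=> u4
  u3 = a.b.a.0 has moves =a=> u5
  u4 = 0 + 0 has moves ·
  u5 = b.a.0 has moves =b=> u6
  u6 = a.0 has moves =a=> u1
Q's transition system — 7 states:
  v0 = a.(b.(0 + 0) + (b.0 + 0\{b})) + b.a.b.a.0 has moves =a=> v1, =b=> v2
  v1 = b.(0 + 0) + (b.0 + 0\{b}) has moves =b=> v3, =b=> v4
  v2 = a.b.a.0 has moves =a=> v5
  v3 = 0 has moves ·
  v4 = 0 + 0 has moves ·
  v5 = b.a.0 has moves =b=> v6
  v6 = a.0 has moves =a=> v3
Coarsest stable partition (strong bisimilarity classes):
  B0 = {u0}
  B1 = {u1, u4, v3, v4}
  B2 = {u2, v1}
  B3 = {u3, v2}
  B4 = {u5, v5}
  B5 = {u6, v6}
  B6 = {v0}
u0 ∈ B0, v0 ∈ B6 → different blocks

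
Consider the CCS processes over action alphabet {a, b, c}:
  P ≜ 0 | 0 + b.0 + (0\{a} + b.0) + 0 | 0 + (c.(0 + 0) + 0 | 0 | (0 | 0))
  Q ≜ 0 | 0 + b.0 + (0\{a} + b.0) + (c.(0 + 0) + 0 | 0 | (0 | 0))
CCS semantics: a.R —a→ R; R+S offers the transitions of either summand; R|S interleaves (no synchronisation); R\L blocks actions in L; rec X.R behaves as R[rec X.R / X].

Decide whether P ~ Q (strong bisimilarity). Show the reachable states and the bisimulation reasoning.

LTS(P): 3 reachable states
  s0 = 0 | 0 + b.0 + (0\{a} + b.0) + 0 | 0 + (c.(0 + 0) + 0 | 0 | (0 | 0)) → —b→ s1, —c→ s2
  s1 = 0 → (no moves)
  s2 = 0 + 0 → (no moves)
LTS(Q): 3 reachable states
  t0 = 0 | 0 + b.0 + (0\{a} + b.0) + (c.(0 + 0) + 0 | 0 | (0 | 0)) → —b→ t1, —c→ t2
  t1 = 0 → (no moves)
  t2 = 0 + 0 → (no moves)
Bisimilarity quotient blocks:
  B0 = {s0, t0}
  B1 = {s1, s2, t1, t2}
s0 ∈ B0, t0 ∈ B0 → same block

P ~ Q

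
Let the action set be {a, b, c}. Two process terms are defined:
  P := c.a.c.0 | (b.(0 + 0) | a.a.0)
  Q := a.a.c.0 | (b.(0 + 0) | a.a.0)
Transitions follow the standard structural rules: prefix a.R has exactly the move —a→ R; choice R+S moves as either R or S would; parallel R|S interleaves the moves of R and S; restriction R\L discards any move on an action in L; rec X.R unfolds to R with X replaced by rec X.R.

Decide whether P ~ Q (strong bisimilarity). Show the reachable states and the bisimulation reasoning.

P ≁ Q

Reachable graph of P (24 states):
  m0 = c.a.c.0 | (b.(0 + 0) | a.a.0) | --a--▸ m1, --b--▸ m2, --c--▸ m3
  m1 = c.a.c.0 | (b.(0 + 0) | a.0) | --a--▸ m4, --b--▸ m5, --c--▸ m6
  m2 = c.a.c.0 | ((0 + 0) | a.a.0) | --a--▸ m5, --c--▸ m7
  m3 = a.c.0 | (b.(0 + 0) | a.a.0) | --a--▸ m6, --a--▸ m8, --b--▸ m7
  m4 = c.a.c.0 | (b.(0 + 0) | 0) | --b--▸ m9, --c--▸ m10
  m5 = c.a.c.0 | ((0 + 0) | a.0) | --a--▸ m9, --c--▸ m11
  m6 = a.c.0 | (b.(0 + 0) | a.0) | --a--▸ m10, --a--▸ m12, --b--▸ m11
  m7 = a.c.0 | ((0 + 0) | a.a.0) | --a--▸ m11, --a--▸ m13
  m8 = c.0 | (b.(0 + 0) | a.a.0) | --a--▸ m12, --b--▸ m13, --c--▸ m14
  m9 = c.a.c.0 | ((0 + 0) | 0) | --c--▸ m15
  m10 = a.c.0 | (b.(0 + 0) | 0) | --a--▸ m16, --b--▸ m15
  m11 = a.c.0 | ((0 + 0) | a.0) | --a--▸ m15, --a--▸ m17
  m12 = c.0 | (b.(0 + 0) | a.0) | --a--▸ m16, --b--▸ m17, --c--▸ m18
  m13 = c.0 | ((0 + 0) | a.a.0) | --a--▸ m17, --c--▸ m19
  m14 = 0 | (b.(0 + 0) | a.a.0) | --a--▸ m18, --b--▸ m19
  m15 = a.c.0 | ((0 + 0) | 0) | --a--▸ m20
  m16 = c.0 | (b.(0 + 0) | 0) | --b--▸ m20, --c--▸ m21
  m17 = c.0 | ((0 + 0) | a.0) | --a--▸ m20, --c--▸ m22
  m18 = 0 | (b.(0 + 0) | a.0) | --a--▸ m21, --b--▸ m22
  m19 = 0 | ((0 + 0) | a.a.0) | --a--▸ m22
  m20 = c.0 | ((0 + 0) | 0) | --c--▸ m23
  m21 = 0 | (b.(0 + 0) | 0) | --b--▸ m23
  m22 = 0 | ((0 + 0) | a.0) | --a--▸ m23
  m23 = 0 | ((0 + 0) | 0) | stopped
Reachable graph of Q (24 states):
  n0 = a.a.c.0 | (b.(0 + 0) | a.a.0) | --a--▸ n1, --a--▸ n2, --b--▸ n3
  n1 = a.a.c.0 | (b.(0 + 0) | a.0) | --a--▸ n4, --a--▸ n5, --b--▸ n6
  n2 = a.c.0 | (b.(0 + 0) | a.a.0) | --a--▸ n5, --a--▸ n7, --b--▸ n8
  n3 = a.a.c.0 | ((0 + 0) | a.a.0) | --a--▸ n6, --a--▸ n8
  n4 = a.a.c.0 | (b.(0 + 0) | 0) | --a--▸ n9, --b--▸ n10
  n5 = a.c.0 | (b.(0 + 0) | a.0) | --a--▸ n11, --a--▸ n9, --b--▸ n12
  n6 = a.a.c.0 | ((0 + 0) | a.0) | --a--▸ n10, --a--▸ n12
  n7 = c.0 | (b.(0 + 0) | a.a.0) | --a--▸ n11, --b--▸ n13, --c--▸ n14
  n8 = a.c.0 | ((0 + 0) | a.a.0) | --a--▸ n12, --a--▸ n13
  n9 = a.c.0 | (b.(0 + 0) | 0) | --a--▸ n15, --b--▸ n16
  n10 = a.a.c.0 | ((0 + 0) | 0) | --a--▸ n16
  n11 = c.0 | (b.(0 + 0) | a.0) | --a--▸ n15, --b--▸ n17, --c--▸ n18
  n12 = a.c.0 | ((0 + 0) | a.0) | --a--▸ n16, --a--▸ n17
  n13 = c.0 | ((0 + 0) | a.a.0) | --a--▸ n17, --c--▸ n19
  n14 = 0 | (b.(0 + 0) | a.a.0) | --a--▸ n18, --b--▸ n19
  n15 = c.0 | (b.(0 + 0) | 0) | --b--▸ n20, --c--▸ n21
  n16 = a.c.0 | ((0 + 0) | 0) | --a--▸ n20
  n17 = c.0 | ((0 + 0) | a.0) | --a--▸ n20, --c--▸ n22
  n18 = 0 | (b.(0 + 0) | a.0) | --a--▸ n21, --b--▸ n22
  n19 = 0 | ((0 + 0) | a.a.0) | --a--▸ n22
  n20 = c.0 | ((0 + 0) | 0) | --c--▸ n23
  n21 = 0 | (b.(0 + 0) | 0) | --b--▸ n23
  n22 = 0 | ((0 + 0) | a.0) | --a--▸ n23
  n23 = 0 | ((0 + 0) | 0) | stopped
Partition-refinement fixed point:
  B0 = {m0}
  B1 = {m3, n2}
  B2 = {m7, n8}
  B3 = {m11, n12}
  B4 = {m17, n17}
  B5 = {m22, n22}
  B6 = {m23, n23}
  B7 = {m20, n20}
  B8 = {m15, n16}
  B9 = {m13, n13}
  B10 = {m19, n19}
  B11 = {m6, n5}
  B12 = {m10, n9}
  B13 = {m16, n15}
  B14 = {m21, n21}
  B15 = {m12, n11}
  B16 = {m18, n18}
  B17 = {m8, n7}
  B18 = {m14, n14}
  B19 = {m2}
  B20 = {m5}
  B21 = {m9}
  B22 = {m1}
  B23 = {m4}
  B24 = {n0}
  B25 = {n3}
  B26 = {n6}
  B27 = {n10}
  B28 = {n1}
  B29 = {n4}
m0 ∈ B0, n0 ∈ B24 → different blocks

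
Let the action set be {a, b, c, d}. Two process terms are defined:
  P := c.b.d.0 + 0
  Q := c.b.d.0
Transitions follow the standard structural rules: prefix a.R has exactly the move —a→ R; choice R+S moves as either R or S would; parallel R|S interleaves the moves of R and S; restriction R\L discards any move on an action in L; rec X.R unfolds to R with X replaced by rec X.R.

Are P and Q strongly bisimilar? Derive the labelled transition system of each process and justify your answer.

LTS(P): 4 reachable states
  s0 = c.b.d.0 + 0 → -c-> s1
  s1 = b.d.0 → -b-> s2
  s2 = d.0 → -d-> s3
  s3 = 0 → stopped
LTS(Q): 4 reachable states
  t0 = c.b.d.0 → -c-> t1
  t1 = b.d.0 → -b-> t2
  t2 = d.0 → -d-> t3
  t3 = 0 → stopped
Bisimilarity quotient blocks:
  B0 = {s0, t0}
  B1 = {s1, t1}
  B2 = {s2, t2}
  B3 = {s3, t3}
s0 ∈ B0, t0 ∈ B0 → same block

YES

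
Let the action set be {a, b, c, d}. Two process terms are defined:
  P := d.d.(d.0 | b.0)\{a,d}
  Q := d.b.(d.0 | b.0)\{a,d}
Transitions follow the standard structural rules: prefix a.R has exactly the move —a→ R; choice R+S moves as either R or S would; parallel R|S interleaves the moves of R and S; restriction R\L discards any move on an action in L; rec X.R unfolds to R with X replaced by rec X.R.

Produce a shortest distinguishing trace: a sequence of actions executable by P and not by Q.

P's transition system — 4 states:
  p0 = d.d.(d.0 | b.0)\{a,d} → --d--▸ p1
  p1 = d.(d.0 | b.0)\{a,d} → --d--▸ p2
  p2 = (d.0 | b.0)\{a,d} → --b--▸ p3
  p3 = (d.0 | 0)\{a,d} → (no moves)
Q's transition system — 4 states:
  q0 = d.b.(d.0 | b.0)\{a,d} → --d--▸ q1
  q1 = b.(d.0 | b.0)\{a,d} → --b--▸ q2
  q2 = (d.0 | b.0)\{a,d} → --b--▸ q3
  q3 = (d.0 | 0)\{a,d} → (no moves)
Run σ = ⟨dd⟩ on P: start {p0}
  [1] d ⇒ {p1}
  [2] d ⇒ {p2}
  P completes σ.
Run σ = ⟨dd⟩ on Q: start {q0}
  [1] d ⇒ {q1}
  [2] d ⇒ no successor for Q

dd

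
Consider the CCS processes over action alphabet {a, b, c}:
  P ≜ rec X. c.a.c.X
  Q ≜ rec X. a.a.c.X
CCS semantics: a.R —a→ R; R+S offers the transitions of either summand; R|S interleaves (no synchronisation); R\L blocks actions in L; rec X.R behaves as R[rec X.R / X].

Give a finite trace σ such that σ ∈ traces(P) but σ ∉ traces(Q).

c

Reachable graph of P (3 states):
  p0 = rec X. c.a.c.X has moves =c=> p1
  p1 = a.c.(rec X. c.a.c.X) has moves =a=> p2
  p2 = c.(rec X. c.a.c.X) has moves =c=> p0
Reachable graph of Q (3 states):
  q0 = rec X. a.a.c.X has moves =a=> q1
  q1 = a.c.(rec X. a.a.c.X) has moves =a=> q2
  q2 = c.(rec X. a.a.c.X) has moves =c=> q0
Trace ⟨c⟩ through P, begin at {p0}:
  step 1 (c): {p1}
  P completes σ.
Trace ⟨c⟩ through Q, begin at {q0}:
  step 1 (c): no successor for Q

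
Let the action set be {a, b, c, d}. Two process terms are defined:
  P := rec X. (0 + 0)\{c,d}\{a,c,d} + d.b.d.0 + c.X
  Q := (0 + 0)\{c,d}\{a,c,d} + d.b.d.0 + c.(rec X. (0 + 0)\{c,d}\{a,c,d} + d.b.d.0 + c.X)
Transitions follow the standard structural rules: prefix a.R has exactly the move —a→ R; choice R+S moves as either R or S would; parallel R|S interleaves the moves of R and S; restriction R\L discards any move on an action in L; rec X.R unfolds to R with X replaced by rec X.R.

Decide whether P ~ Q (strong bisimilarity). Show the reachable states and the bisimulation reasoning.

bisimilar

LTS(P): 4 reachable states
  m0 = rec X. (0 + 0)\{c,d}\{a,c,d} + d.b.d.0 + c.X ⊢ ··c··> m0, ··d··> m1
  m1 = b.d.0 ⊢ ··b··> m2
  m2 = d.0 ⊢ ··d··> m3
  m3 = 0 ⊢ deadlocked
LTS(Q): 5 reachable states
  n0 = (0 + 0)\{c,d}\{a,c,d} + d.b.d.0 + c.(rec X. (0 + 0)\{c,d}\{a,c,d} + d.b.d.0 + c.X) ⊢ ··c··> n1, ··d··> n2
  n1 = rec X. (0 + 0)\{c,d}\{a,c,d} + d.b.d.0 + c.X ⊢ ··c··> n1, ··d··> n2
  n2 = b.d.0 ⊢ ··b··> n3
  n3 = d.0 ⊢ ··d··> n4
  n4 = 0 ⊢ deadlocked
Partition-refinement fixed point:
  B0 = {m0, n0, n1}
  B1 = {m1, n2}
  B2 = {m2, n3}
  B3 = {m3, n4}
m0 ∈ B0, n0 ∈ B0 → same block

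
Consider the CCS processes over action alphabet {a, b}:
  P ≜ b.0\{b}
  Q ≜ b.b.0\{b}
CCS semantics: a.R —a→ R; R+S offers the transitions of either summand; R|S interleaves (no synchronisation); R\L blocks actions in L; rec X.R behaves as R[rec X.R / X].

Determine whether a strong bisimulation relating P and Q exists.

LTS(P): 2 reachable states
  p0 = b.0\{b} :: -b-> p1
  p1 = 0\{b} :: ·
LTS(Q): 3 reachable states
  q0 = b.b.0\{b} :: -b-> q1
  q1 = b.0\{b} :: -b-> q2
  q2 = 0\{b} :: ·
Coarsest stable partition (strong bisimilarity classes):
  B0 = {p0, q1}
  B1 = {p1, q2}
  B2 = {q0}
p0 ∈ B0, q0 ∈ B2 → different blocks

P ≁ Q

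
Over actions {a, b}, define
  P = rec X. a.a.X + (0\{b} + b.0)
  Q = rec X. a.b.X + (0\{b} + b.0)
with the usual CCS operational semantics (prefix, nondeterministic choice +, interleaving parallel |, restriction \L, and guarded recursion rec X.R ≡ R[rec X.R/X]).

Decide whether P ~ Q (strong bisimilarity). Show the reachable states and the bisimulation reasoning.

P's transition system — 3 states:
  s0 = rec X. a.a.X + (0\{b} + b.0) | —a→ s1, —b→ s2
  s1 = a.(rec X. a.a.X + (0\{b} + b.0)) | —a→ s0
  s2 = 0 | ∅
Q's transition system — 3 states:
  t0 = rec X. a.b.X + (0\{b} + b.0) | —a→ t1, —b→ t2
  t1 = b.(rec X. a.b.X + (0\{b} + b.0)) | —b→ t0
  t2 = 0 | ∅
Coarsest stable partition (strong bisimilarity classes):
  B0 = {s0}
  B1 = {s1}
  B2 = {s2, t2}
  B3 = {t0}
  B4 = {t1}
s0 ∈ B0, t0 ∈ B3 → different blocks

NO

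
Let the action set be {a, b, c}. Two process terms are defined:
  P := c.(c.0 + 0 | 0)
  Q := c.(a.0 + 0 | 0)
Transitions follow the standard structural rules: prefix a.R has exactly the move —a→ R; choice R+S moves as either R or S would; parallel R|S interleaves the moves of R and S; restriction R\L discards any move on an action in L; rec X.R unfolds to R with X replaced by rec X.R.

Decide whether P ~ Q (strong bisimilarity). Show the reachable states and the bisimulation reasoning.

NO

LTS(P): 3 reachable states
  u0 = c.(c.0 + 0 | 0) has moves —c→ u1
  u1 = c.0 + 0 | 0 has moves —c→ u2
  u2 = 0 has moves ∅
LTS(Q): 3 reachable states
  v0 = c.(a.0 + 0 | 0) has moves —c→ v1
  v1 = a.0 + 0 | 0 has moves —a→ v2
  v2 = 0 has moves ∅
Bisimilarity quotient blocks:
  B0 = {u0}
  B1 = {u1}
  B2 = {u2, v2}
  B3 = {v0}
  B4 = {v1}
u0 ∈ B0, v0 ∈ B3 → different blocks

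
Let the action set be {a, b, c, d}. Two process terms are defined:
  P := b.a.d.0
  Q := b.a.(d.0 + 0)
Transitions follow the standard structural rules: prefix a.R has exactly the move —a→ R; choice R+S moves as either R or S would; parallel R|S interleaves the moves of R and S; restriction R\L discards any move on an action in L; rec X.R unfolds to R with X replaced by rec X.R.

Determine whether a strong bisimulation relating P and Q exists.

bisimilar

LTS(P): 4 reachable states
  p0 = b.a.d.0 ⊢ =b=> p1
  p1 = a.d.0 ⊢ =a=> p2
  p2 = d.0 ⊢ =d=> p3
  p3 = 0 ⊢ stopped
LTS(Q): 4 reachable states
  q0 = b.a.(d.0 + 0) ⊢ =b=> q1
  q1 = a.(d.0 + 0) ⊢ =a=> q2
  q2 = d.0 + 0 ⊢ =d=> q3
  q3 = 0 ⊢ stopped
Bisimilarity quotient blocks:
  B0 = {p0, q0}
  B1 = {p1, q1}
  B2 = {p2, q2}
  B3 = {p3, q3}
p0 ∈ B0, q0 ∈ B0 → same block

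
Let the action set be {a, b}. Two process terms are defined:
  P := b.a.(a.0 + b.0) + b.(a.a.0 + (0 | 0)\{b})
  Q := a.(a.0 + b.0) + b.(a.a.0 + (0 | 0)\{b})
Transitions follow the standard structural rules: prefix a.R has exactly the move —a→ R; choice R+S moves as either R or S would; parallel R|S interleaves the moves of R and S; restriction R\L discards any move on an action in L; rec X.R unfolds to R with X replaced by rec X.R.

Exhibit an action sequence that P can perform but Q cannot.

LTS(P): 6 reachable states
  s0 = b.a.(a.0 + b.0) + b.(a.a.0 + (0 | 0)\{b}) | --b--▸ s1, --b--▸ s2
  s1 = a.(a.0 + b.0) | --a--▸ s3
  s2 = a.a.0 + (0 | 0)\{b} | --a--▸ s4
  s3 = a.0 + b.0 | --a--▸ s5, --b--▸ s5
  s4 = a.0 | --a--▸ s5
  s5 = 0 | ∅
LTS(Q): 5 reachable states
  t0 = a.(a.0 + b.0) + b.(a.a.0 + (0 | 0)\{b}) | --a--▸ t1, --b--▸ t2
  t1 = a.0 + b.0 | --a--▸ t3, --b--▸ t3
  t2 = a.a.0 + (0 | 0)\{b} | --a--▸ t4
  t3 = 0 | ∅
  t4 = a.0 | --a--▸ t3
Executing bab from P (initial set {s0}):
  step 1 (b): {s1, s2}
  step 2 (a): {s3, s4}
  step 3 (b): {s5}
  P completes σ.
Executing bab from Q (initial set {t0}):
  step 1 (b): {t2}
  step 2 (a): {t4}
  step 3 (b): ∅  — Q cannot continue

bab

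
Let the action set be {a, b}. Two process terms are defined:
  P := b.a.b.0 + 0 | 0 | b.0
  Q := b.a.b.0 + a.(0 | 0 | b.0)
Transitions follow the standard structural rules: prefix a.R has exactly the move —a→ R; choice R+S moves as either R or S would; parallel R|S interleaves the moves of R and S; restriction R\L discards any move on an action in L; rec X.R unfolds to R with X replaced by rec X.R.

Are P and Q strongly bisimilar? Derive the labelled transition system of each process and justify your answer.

not bisimilar

Reachable graph of P (5 states):
  u0 = b.a.b.0 + 0 | 0 | b.0 ⊢ -b-> u1, -b-> u2
  u1 = 0 | 0 | 0 ⊢ ·
  u2 = a.b.0 ⊢ -a-> u3
  u3 = b.0 ⊢ -b-> u4
  u4 = 0 ⊢ ·
Reachable graph of Q (6 states):
  v0 = b.a.b.0 + a.(0 | 0 | b.0) ⊢ -a-> v1, -b-> v2
  v1 = 0 | 0 | b.0 ⊢ -b-> v3
  v2 = a.b.0 ⊢ -a-> v4
  v3 = 0 | 0 | 0 ⊢ ·
  v4 = b.0 ⊢ -b-> v5
  v5 = 0 ⊢ ·
Coarsest stable partition (strong bisimilarity classes):
  B0 = {u0}
  B1 = {u2, v2}
  B2 = {u3, v1, v4}
  B3 = {u1, u4, v3, v5}
  B4 = {v0}
u0 ∈ B0, v0 ∈ B4 → different blocks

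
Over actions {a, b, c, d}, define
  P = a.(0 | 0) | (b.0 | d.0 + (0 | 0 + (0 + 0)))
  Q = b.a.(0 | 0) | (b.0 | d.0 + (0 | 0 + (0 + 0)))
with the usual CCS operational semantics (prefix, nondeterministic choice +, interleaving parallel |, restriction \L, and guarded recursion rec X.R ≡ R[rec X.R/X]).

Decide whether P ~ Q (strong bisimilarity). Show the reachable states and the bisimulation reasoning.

P ≁ Q

P's transition system — 8 states:
  s0 = a.(0 | 0) | (b.0 | d.0 + (0 | 0 + (0 + 0))) has moves =a=> s1, =b=> s2, =d=> s3
  s1 = 0 | 0 | (b.0 | d.0 + (0 | 0 + (0 + 0))) has moves =b=> s4, =d=> s5
  s2 = a.(0 | 0) | (0 | d.0) has moves =a=> s4, =d=> s6
  s3 = a.(0 | 0) | (b.0 | 0) has moves =a=> s5, =b=> s6
  s4 = 0 | 0 | (0 | d.0) has moves =d=> s7
  s5 = 0 | 0 | (b.0 | 0) has moves =b=> s7
  s6 = a.(0 | 0) | (0 | 0) has moves =a=> s7
  s7 = 0 | 0 | (0 | 0) has moves deadlocked
Q's transition system — 12 states:
  t0 = b.a.(0 | 0) | (b.0 | d.0 + (0 | 0 + (0 + 0))) has moves =b=> t1, =b=> t2, =d=> t3
  t1 = a.(0 | 0) | (b.0 | d.0 + (0 | 0 + (0 + 0))) has moves =a=> t4, =b=> t5, =d=> t6
  t2 = b.a.(0 | 0) | (0 | d.0) has moves =b=> t5, =d=> t7
  t3 = b.a.(0 | 0) | (b.0 | 0) has moves =b=> t6, =b=> t7
  t4 = 0 | 0 | (b.0 | d.0 + (0 | 0 + (0 + 0))) has moves =b=> t8, =d=> t9
  t5 = a.(0 | 0) | (0 | d.0) has moves =a=> t8, =d=> t10
  t6 = a.(0 | 0) | (b.0 | 0) has moves =a=> t9, =b=> t10
  t7 = b.a.(0 | 0) | (0 | 0) has moves =b=> t10
  t8 = 0 | 0 | (0 | d.0) has moves =d=> t11
  t9 = 0 | 0 | (b.0 | 0) has moves =b=> t11
  t10 = a.(0 | 0) | (0 | 0) has moves =a=> t11
  t11 = 0 | 0 | (0 | 0) has moves deadlocked
Coarsest stable partition (strong bisimilarity classes):
  B0 = {s0, t1}
  B1 = {s2, t5}
  B2 = {s6, t10}
  B3 = {s7, t11}
  B4 = {s4, t8}
  B5 = {s1, t4}
  B6 = {s5, t9}
  B7 = {s3, t6}
  B8 = {t0}
  B9 = {t3}
  B10 = {t7}
  B11 = {t2}
s0 ∈ B0, t0 ∈ B8 → different blocks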